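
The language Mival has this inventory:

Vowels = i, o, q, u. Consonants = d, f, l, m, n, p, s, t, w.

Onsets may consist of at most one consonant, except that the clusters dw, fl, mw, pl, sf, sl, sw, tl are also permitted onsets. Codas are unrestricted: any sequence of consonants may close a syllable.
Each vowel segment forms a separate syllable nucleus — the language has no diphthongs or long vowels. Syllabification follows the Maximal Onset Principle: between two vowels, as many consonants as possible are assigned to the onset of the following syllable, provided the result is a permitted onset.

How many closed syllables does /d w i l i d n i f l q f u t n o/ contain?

2

The vowels are i, i, i, q, u, o — 6 nuclei, so 6 syllables.
/i…i/ gap (V1→V2): just /l/ — single C goes to the following onset.
/i…i/ gap (V2→V3): /dn/ — longest licit onset from the right is /n/, leaving /d/ as coda.
/i…q/ gap (V3→V4): /fl/ — entire cluster is a permitted onset → onset /fl/, coda ∅.
/q…u/ gap (V4→V5): /f/ is a single consonant, so it becomes the next onset.
/u…o/ gap (V5→V6): /tn/ splits as /t/ + /n/ (/n/ is the longest suffix that is a licit onset).
Result: dwi.lid.ni.flq.fut.no.
Classifying each syllable: /dwi/ (open), /lid/ (closed), /ni/ (open), /flq/ (open), /fut/ (closed), /no/ (open).
Closed syllables: 2.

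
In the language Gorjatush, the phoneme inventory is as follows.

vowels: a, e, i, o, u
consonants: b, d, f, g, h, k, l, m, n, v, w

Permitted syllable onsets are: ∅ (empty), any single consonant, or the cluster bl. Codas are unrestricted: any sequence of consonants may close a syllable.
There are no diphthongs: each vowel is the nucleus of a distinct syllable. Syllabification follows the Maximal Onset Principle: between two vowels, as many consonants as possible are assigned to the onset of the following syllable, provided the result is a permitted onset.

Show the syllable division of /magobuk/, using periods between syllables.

Nuclei (vowels): a, o, u → 3 syllables.
V1 /a/ – V2 /o/: just /g/ — single C goes to the following onset.
V2 /o/ – V3 /u/: /b/ → onset of the next syllable (single consonants are always licit onsets).

ma.go.buk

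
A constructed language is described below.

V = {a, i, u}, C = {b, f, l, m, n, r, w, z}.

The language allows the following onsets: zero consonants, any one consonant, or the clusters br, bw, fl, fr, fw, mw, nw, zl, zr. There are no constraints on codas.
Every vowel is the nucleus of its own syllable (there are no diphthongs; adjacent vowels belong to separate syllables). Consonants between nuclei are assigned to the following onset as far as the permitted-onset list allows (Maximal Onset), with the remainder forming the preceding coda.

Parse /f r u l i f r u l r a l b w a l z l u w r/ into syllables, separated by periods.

fru.li.frul.ral.bwal.zluwr

Vowels present: u, i, u, a, a, u; each is a nucleus, giving 6 syllables.
V1 /u/ – V2 /i/: /l/ is a single consonant, so it becomes the next onset.
V2 /i/ – V3 /u/: /fr/ is a licit onset in full, so it all attaches to the next syllable.
V3 /u/ – V4 /a/: /lr/ — longest licit onset from the right is /r/, leaving /l/ as coda.
V4 /a/ – V5 /a/: /lbw/ splits as /l/ + /bw/ (/bw/ is the longest suffix that is a licit onset).
V5 /a/ – V6 /u/: /lzl/ — longest licit onset from the right is /zl/, leaving /l/ as coda.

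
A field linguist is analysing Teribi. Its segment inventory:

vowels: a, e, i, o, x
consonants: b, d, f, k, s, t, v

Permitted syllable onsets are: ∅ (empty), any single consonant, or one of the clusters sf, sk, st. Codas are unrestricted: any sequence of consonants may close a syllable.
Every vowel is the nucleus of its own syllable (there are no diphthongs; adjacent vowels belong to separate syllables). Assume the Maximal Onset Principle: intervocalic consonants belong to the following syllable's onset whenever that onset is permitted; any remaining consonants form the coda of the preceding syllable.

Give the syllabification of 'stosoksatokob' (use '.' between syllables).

sto.sok.sa.to.kob

The vowels are o, o, a, o, o — 5 nuclei, so 5 syllables.
σ1/σ2 boundary: just /s/ — single C goes to the following onset.
σ2/σ3 boundary: /ks/ splits as /k/ + /s/ (/s/ is the longest suffix that is a licit onset).
σ3/σ4 boundary: just /t/ — single C goes to the following onset.
σ4/σ5 boundary: just /k/ — single C goes to the following onset.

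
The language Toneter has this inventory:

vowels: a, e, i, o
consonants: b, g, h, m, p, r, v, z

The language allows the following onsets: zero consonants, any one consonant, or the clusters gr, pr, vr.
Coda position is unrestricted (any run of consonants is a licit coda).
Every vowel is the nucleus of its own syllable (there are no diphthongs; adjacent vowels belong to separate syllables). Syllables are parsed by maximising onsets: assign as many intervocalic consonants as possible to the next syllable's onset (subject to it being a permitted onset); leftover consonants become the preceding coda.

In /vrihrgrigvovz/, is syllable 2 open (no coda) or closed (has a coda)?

The vowels are i, i, o — 3 nuclei, so 3 syllables.
/i…i/ gap (V1→V2): /hrgr/; trying suffixes from longest down, /gr/ is the first permitted one, so coda /hr/ | onset /gr/.
/i…o/ gap (V2→V3): cluster /gv/ — the longest permitted-onset suffix is /v/; onset = /v/, preceding coda = /g/.
Syllabification: vrihr.grig.vovz.
Syllable 2 is /grig/ with coda /g/, so it is closed.

closed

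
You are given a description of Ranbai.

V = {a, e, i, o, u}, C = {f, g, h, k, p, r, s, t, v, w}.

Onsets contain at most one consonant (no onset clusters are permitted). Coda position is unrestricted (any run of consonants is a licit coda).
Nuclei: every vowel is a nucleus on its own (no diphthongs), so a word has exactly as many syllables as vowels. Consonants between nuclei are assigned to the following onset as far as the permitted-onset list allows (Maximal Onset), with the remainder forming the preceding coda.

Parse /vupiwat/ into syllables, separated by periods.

Nuclei (vowels): u, i, a → 3 syllables.
Between /u/ (V1) and /i/ (V2): /p/ → onset of the next syllable (single consonants are always licit onsets).
Between /i/ (V2) and /a/ (V3): just /w/ — single C goes to the following onset.

vu.pi.wat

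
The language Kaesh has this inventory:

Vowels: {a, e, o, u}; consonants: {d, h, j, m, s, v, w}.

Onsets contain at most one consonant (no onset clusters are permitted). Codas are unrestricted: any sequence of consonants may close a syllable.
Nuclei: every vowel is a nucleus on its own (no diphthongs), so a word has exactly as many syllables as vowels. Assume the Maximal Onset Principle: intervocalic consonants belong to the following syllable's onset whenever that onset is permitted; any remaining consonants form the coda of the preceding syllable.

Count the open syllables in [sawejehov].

Nuclei (vowels): a, e, e, o → 4 syllables.
Between /a/ (V1) and /e/ (V2): /w/ is a single consonant, so it becomes the next onset.
Between /e/ (V2) and /e/ (V3): just /j/ — single C goes to the following onset.
Between /e/ (V3) and /o/ (V4): /h/ is a single consonant, so it becomes the next onset.
Putting it together: sa.we.je.hov.
Classifying each syllable: /sa/ (open), /we/ (open), /je/ (open), /hov/ (closed).
Open syllables: 3.

3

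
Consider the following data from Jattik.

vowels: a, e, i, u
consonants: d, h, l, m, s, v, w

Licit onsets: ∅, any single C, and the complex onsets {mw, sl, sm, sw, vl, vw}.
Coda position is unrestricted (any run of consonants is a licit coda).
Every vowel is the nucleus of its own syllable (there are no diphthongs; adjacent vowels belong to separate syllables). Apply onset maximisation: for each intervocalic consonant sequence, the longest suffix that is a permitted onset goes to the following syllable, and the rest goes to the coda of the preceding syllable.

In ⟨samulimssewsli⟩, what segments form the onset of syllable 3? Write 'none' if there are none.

l

Vowels present: a, u, i, e, i; each is a nucleus, giving 5 syllables.
Between /a/ (V1) and /u/ (V2): just /m/ — single C goes to the following onset.
Between /u/ (V2) and /i/ (V3): /l/ is a single consonant, so it becomes the next onset.
Between /i/ (V3) and /e/ (V4): /mss/ splits as /ms/ + /s/ (/s/ is the longest suffix that is a licit onset).
Between /e/ (V4) and /i/ (V5): cluster /wsl/ — the longest permitted-onset suffix is /sl/; onset = /sl/, preceding coda = /w/.
So the parse is sa.mu.lims.sew.sli.
Syllable 3 is /lims/: onset /l/, nucleus /i/, coda /ms/.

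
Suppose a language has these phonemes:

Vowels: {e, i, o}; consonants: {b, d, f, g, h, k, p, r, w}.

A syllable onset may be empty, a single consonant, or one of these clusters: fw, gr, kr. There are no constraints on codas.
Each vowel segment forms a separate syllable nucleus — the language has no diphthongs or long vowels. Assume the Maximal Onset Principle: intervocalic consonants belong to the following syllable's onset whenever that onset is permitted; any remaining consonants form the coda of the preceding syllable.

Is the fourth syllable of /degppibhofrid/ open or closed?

closed

The vowels are e, i, o, i — 4 nuclei, so 4 syllables.
/e…i/ gap (V1→V2): /gpp/ splits as /gp/ + /p/ (/p/ is the longest suffix that is a licit onset).
/i…o/ gap (V2→V3): /bh/ splits as /b/ + /h/ (/h/ is the longest suffix that is a licit onset).
/o…i/ gap (V3→V4): /fr/; trying suffixes from longest down, /r/ is the first permitted one, so coda /f/ | onset /r/.
Result: degp.pib.hof.rid.
Syllable 4 is /rid/ with coda /d/, so it is closed.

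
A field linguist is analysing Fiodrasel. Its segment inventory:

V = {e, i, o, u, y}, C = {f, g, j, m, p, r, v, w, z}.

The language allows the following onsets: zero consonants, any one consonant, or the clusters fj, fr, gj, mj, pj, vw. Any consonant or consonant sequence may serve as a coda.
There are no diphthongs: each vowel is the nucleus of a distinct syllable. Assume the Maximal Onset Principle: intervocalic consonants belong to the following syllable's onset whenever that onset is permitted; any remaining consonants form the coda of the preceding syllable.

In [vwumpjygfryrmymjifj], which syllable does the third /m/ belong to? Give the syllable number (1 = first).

Vowels present: u, y, y, y, i; each is a nucleus, giving 5 syllables.
V1 /u/ – V2 /y/: /mpj/; trying suffixes from longest down, /pj/ is the first permitted one, so coda /m/ | onset /pj/.
V2 /y/ – V3 /y/: /gfr/ splits as /g/ + /fr/ (/fr/ is the longest suffix that is a licit onset).
V3 /y/ – V4 /y/: cluster /rm/ — the longest permitted-onset suffix is /m/; onset = /m/, preceding coda = /r/.
V4 /y/ – V5 /i/: /mj/ is a licit onset in full, so it all attaches to the next syllable.
Syllabification: vwum.pjyg.fryr.my.mjifj.
The third /m/ is in the onset of syllable 5 (/mjifj/).

5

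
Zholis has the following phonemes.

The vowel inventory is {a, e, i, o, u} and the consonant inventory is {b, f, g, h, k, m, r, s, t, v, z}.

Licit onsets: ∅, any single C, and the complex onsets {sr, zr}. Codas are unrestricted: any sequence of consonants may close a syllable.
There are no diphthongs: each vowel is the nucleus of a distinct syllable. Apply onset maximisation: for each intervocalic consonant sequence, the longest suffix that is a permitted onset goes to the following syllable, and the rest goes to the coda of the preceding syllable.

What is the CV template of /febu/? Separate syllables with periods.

Vowels present: e, u; each is a nucleus, giving 2 syllables.
Between /e/ (V1) and /u/ (V2): /b/ → onset of the next syllable (single consonants are always licit onsets).
Putting it together: fe.bu.
Mapping each syllable to C/V: /fe/ → CV, /bu/ → CV.

CV.CV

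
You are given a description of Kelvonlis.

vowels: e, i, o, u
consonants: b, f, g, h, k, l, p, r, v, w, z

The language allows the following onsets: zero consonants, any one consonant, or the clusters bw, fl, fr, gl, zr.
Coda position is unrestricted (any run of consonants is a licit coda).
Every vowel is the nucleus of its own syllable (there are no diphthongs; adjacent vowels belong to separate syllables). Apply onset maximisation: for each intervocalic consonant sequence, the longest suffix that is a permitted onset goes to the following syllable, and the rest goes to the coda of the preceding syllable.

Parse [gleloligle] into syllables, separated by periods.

Nuclei (vowels): e, o, i, e → 4 syllables.
σ1/σ2 boundary: /l/ is a single consonant, so it becomes the next onset.
σ2/σ3 boundary: /l/ is a single consonant, so it becomes the next onset.
σ3/σ4 boundary: /gl/ is a licit onset in full, so it all attaches to the next syllable.

gle.lo.li.gle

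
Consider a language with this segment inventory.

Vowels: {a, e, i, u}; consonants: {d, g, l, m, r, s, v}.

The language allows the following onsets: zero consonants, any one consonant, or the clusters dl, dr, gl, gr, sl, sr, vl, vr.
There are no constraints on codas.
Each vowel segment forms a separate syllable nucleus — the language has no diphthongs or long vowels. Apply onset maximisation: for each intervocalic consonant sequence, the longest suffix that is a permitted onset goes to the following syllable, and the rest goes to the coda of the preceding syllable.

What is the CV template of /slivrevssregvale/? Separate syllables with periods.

CCV.CCVCC.CCVC.CV.CV

The vowels are i, e, e, a, e — 5 nuclei, so 5 syllables.
σ1/σ2 boundary: /vr/ — entire cluster is a permitted onset → onset /vr/, coda ∅.
σ2/σ3 boundary: cluster /vssr/ — the longest permitted-onset suffix is /sr/; onset = /sr/, preceding coda = /vs/.
σ3/σ4 boundary: /gv/ splits as /g/ + /v/ (/v/ is the longest suffix that is a licit onset).
σ4/σ5 boundary: /l/ is a single consonant, so it becomes the next onset.
Syllabification: sli.vrevs.sreg.va.le.
Mapping each syllable to C/V: /sli/ → CCV, /vrevs/ → CCVCC, /sreg/ → CCVC, /va/ → CV, /le/ → CV.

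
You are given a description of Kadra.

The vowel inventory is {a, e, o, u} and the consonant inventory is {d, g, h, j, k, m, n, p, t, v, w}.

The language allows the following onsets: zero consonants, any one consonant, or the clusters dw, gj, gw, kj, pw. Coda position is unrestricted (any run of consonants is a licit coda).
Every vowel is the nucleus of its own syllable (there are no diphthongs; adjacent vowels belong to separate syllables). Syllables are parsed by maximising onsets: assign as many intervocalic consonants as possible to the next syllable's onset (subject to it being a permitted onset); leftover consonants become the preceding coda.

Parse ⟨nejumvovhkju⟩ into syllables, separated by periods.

The vowels are e, u, o, u — 4 nuclei, so 4 syllables.
/e…u/ gap (V1→V2): just /j/ — single C goes to the following onset.
/u…o/ gap (V2→V3): /mv/; trying suffixes from longest down, /v/ is the first permitted one, so coda /m/ | onset /v/.
/o…u/ gap (V3→V4): /vhkj/ splits as /vh/ + /kj/ (/kj/ is the longest suffix that is a licit onset).

ne.jum.vovh.kju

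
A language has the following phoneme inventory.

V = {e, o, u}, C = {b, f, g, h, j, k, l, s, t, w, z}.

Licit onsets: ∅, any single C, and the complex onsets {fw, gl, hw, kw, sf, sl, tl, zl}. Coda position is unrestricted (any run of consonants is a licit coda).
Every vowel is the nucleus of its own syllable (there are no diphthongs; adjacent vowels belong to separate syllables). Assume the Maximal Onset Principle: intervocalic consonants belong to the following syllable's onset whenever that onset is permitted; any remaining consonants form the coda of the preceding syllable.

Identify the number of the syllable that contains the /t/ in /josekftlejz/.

3

The vowels are o, e, e — 3 nuclei, so 3 syllables.
V1 /o/ – V2 /e/: just /s/ — single C goes to the following onset.
V2 /e/ – V3 /e/: /kftl/; trying suffixes from longest down, /tl/ is the first permitted one, so coda /kf/ | onset /tl/.
So the parse is jo.sekf.tlejz.
The /t/ is in the onset of syllable 3 (/tlejz/).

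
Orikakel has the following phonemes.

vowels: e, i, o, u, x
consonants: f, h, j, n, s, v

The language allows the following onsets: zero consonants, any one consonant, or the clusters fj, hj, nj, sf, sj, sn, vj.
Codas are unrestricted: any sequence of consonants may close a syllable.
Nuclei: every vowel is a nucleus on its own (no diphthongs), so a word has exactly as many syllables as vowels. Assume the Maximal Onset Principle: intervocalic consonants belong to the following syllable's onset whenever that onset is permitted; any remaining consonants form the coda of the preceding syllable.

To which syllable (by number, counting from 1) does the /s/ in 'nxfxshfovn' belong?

2

Vowels present: x, x, o; each is a nucleus, giving 3 syllables.
/x…x/ gap (V1→V2): /f/ → onset of the next syllable (single consonants are always licit onsets).
/x…o/ gap (V2→V3): /shf/ — longest licit onset from the right is /f/, leaving /sh/ as coda.
So the parse is nx.fxsh.fovn.
The /s/ is in the coda of syllable 2 (/fxsh/).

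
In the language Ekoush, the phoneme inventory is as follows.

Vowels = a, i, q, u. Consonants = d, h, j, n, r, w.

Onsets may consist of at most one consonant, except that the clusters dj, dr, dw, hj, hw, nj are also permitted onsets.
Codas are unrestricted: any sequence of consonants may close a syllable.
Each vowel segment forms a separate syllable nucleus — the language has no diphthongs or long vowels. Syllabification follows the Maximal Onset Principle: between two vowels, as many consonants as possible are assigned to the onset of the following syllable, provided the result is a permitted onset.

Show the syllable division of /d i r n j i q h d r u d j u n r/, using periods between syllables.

The vowels are i, i, q, u, u — 5 nuclei, so 5 syllables.
V1 /i/ – V2 /i/: /rnj/ splits as /r/ + /nj/ (/nj/ is the longest suffix that is a licit onset).
V2 /i/ – V3 /q/: nothing intervenes; syllable break is V.V.
V3 /q/ – V4 /u/: cluster /hdr/ — the longest permitted-onset suffix is /dr/; onset = /dr/, preceding coda = /h/.
V4 /u/ – V5 /u/: /dj/ is a licit onset in full, so it all attaches to the next syllable.

dir.nji.qh.dru.djunr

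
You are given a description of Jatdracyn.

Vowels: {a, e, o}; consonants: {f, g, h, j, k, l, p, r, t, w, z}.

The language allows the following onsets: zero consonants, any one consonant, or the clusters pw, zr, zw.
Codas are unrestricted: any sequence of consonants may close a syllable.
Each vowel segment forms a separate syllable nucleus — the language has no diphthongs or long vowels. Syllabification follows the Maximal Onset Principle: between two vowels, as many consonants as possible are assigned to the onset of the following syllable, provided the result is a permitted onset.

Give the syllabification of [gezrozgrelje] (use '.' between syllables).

ge.zrozg.rel.je

The vowels are e, o, e, e — 4 nuclei, so 4 syllables.
Between /e/ (V1) and /o/ (V2): cluster /zr/ — /zr/ is itself a permitted onset, so the whole cluster goes right; preceding coda = ∅.
Between /o/ (V2) and /e/ (V3): /zgr/ — longest licit onset from the right is /r/, leaving /zg/ as coda.
Between /e/ (V3) and /e/ (V4): cluster /lj/ — the longest permitted-onset suffix is /j/; onset = /j/, preceding coda = /l/.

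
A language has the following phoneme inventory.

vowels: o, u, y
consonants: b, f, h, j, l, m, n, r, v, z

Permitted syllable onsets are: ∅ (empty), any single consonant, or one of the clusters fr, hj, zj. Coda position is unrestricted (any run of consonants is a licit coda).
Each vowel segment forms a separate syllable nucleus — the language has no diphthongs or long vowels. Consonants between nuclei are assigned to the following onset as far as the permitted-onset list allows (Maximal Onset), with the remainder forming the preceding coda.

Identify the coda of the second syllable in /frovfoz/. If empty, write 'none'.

z

The vowels are o, o — 2 nuclei, so 2 syllables.
V1 /o/ – V2 /o/: cluster /vf/ — the longest permitted-onset suffix is /f/; onset = /f/, preceding coda = /v/.
Putting it together: frov.foz.
Syllable 2 is /foz/: onset /f/, nucleus /o/, coda /z/.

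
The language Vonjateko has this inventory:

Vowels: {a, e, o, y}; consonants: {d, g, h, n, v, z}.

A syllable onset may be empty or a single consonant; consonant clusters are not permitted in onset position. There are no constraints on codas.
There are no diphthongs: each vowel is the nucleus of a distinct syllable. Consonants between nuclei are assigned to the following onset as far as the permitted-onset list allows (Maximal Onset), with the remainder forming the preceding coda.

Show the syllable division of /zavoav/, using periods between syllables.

Vowels present: a, o, a; each is a nucleus, giving 3 syllables.
V1 /a/ – V2 /o/: /v/ is a single consonant, so it becomes the next onset.
V2 /o/ – V3 /a/: no consonants, so the boundary falls immediately after /o/.

za.vo.av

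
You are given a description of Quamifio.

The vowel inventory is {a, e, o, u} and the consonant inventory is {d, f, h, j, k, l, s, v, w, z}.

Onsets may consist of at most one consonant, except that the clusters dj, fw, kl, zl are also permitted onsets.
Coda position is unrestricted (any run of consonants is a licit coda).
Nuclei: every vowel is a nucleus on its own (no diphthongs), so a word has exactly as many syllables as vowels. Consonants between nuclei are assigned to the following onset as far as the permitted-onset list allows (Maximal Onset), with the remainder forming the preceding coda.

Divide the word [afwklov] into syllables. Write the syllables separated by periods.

afw.klov

Nuclei (vowels): a, o → 2 syllables.
V1 /a/ – V2 /o/: /fwkl/ — longest licit onset from the right is /kl/, leaving /fw/ as coda.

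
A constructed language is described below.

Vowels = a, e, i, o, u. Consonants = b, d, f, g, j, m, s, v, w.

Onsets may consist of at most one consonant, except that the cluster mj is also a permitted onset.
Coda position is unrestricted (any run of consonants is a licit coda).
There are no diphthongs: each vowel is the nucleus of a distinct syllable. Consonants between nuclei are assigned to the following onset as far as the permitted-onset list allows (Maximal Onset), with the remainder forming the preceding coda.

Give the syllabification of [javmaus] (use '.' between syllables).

The vowels are a, a, u — 3 nuclei, so 3 syllables.
V1 /a/ – V2 /a/: /vm/ — longest licit onset from the right is /m/, leaving /v/ as coda.
V2 /a/ – V3 /u/: nothing intervenes; syllable break is V.V.

jav.ma.us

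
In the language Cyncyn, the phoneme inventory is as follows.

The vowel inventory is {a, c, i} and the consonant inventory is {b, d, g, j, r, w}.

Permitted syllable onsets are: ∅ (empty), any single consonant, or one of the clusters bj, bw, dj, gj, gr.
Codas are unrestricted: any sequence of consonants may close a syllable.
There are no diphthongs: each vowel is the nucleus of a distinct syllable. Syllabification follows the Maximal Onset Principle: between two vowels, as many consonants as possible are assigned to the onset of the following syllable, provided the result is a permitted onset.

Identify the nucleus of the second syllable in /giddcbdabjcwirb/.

Vowels present: i, c, a, c, i; each is a nucleus, giving 5 syllables.
The second nucleus (vowel 2 from the left) is /c/.

c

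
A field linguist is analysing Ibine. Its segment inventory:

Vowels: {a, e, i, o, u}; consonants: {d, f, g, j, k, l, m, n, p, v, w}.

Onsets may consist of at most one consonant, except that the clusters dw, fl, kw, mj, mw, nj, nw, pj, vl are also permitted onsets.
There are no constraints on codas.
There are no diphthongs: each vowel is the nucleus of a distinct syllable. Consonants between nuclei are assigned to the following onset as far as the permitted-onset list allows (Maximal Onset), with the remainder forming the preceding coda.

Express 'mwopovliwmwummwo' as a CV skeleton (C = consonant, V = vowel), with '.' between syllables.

CCV.CV.CCVC.CCVC.CCV

Nuclei (vowels): o, o, i, u, o → 5 syllables.
/o…o/ gap (V1→V2): just /p/ — single C goes to the following onset.
/o…i/ gap (V2→V3): /vl/ is a licit onset in full, so it all attaches to the next syllable.
/i…u/ gap (V3→V4): cluster /wmw/ — the longest permitted-onset suffix is /mw/; onset = /mw/, preceding coda = /w/.
/u…o/ gap (V4→V5): /mmw/ splits as /m/ + /mw/ (/mw/ is the longest suffix that is a licit onset).
Putting it together: mwo.po.vliw.mwum.mwo.
Mapping each syllable to C/V: /mwo/ → CCV, /po/ → CV, /vliw/ → CCVC, /mwum/ → CCVC, /mwo/ → CCV.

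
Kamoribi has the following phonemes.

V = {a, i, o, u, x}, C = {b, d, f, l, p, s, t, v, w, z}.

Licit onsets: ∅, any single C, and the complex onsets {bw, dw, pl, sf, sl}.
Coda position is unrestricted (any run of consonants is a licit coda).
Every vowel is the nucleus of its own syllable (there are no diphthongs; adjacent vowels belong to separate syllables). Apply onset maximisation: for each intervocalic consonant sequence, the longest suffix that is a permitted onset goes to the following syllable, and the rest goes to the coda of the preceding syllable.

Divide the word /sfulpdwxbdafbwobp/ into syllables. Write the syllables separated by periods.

sfulp.dwxb.daf.bwobp

Nuclei (vowels): u, x, a, o → 4 syllables.
V1 /u/ – V2 /x/: cluster /lpdw/ — the longest permitted-onset suffix is /dw/; onset = /dw/, preceding coda = /lp/.
V2 /x/ – V3 /a/: /bd/ — longest licit onset from the right is /d/, leaving /b/ as coda.
V3 /a/ – V4 /o/: cluster /fbw/ — the longest permitted-onset suffix is /bw/; onset = /bw/, preceding coda = /f/.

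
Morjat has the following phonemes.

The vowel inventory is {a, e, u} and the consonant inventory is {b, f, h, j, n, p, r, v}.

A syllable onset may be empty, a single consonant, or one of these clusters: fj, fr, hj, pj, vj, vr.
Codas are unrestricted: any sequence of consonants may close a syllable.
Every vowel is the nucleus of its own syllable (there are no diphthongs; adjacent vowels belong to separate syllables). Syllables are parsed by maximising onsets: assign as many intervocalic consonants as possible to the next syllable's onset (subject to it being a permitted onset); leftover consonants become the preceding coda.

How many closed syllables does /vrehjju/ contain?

1

Nuclei (vowels): e, u → 2 syllables.
V1 /e/ – V2 /u/: /hjj/ — longest licit onset from the right is /j/, leaving /hj/ as coda.
So the parse is vrehj.ju.
Classifying each syllable: /vrehj/ (closed), /ju/ (open).
Closed syllables: 1.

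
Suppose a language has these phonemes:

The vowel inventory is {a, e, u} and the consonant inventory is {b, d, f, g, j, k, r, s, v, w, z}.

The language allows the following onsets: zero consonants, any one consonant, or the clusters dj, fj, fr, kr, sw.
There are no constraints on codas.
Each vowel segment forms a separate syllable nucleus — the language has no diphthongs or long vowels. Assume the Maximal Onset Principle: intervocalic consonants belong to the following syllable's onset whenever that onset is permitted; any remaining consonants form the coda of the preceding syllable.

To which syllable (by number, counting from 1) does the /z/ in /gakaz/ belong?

Vowels present: a, a; each is a nucleus, giving 2 syllables.
V1 /a/ – V2 /a/: just /k/ — single C goes to the following onset.
Putting it together: ga.kaz.
The /z/ is in the coda of syllable 2 (/kaz/).

2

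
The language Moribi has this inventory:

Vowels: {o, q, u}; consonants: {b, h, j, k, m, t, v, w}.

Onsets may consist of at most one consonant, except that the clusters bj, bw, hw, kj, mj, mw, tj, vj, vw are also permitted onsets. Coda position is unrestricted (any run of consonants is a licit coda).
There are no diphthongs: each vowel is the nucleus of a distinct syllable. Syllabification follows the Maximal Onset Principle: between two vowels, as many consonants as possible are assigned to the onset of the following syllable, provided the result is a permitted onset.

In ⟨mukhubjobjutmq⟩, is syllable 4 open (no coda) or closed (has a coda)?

Nuclei (vowels): u, u, o, u, q → 5 syllables.
Between /u/ (V1) and /u/ (V2): /kh/ — longest licit onset from the right is /h/, leaving /k/ as coda.
Between /u/ (V2) and /o/ (V3): /bj/ is a licit onset in full, so it all attaches to the next syllable.
Between /o/ (V3) and /u/ (V4): cluster /bj/ — /bj/ is itself a permitted onset, so the whole cluster goes right; preceding coda = ∅.
Between /u/ (V4) and /q/ (V5): /tm/ — longest licit onset from the right is /m/, leaving /t/ as coda.
Syllabification: muk.hu.bjo.bjut.mq.
Syllable 4 is /bjut/ with coda /t/, so it is closed.

closed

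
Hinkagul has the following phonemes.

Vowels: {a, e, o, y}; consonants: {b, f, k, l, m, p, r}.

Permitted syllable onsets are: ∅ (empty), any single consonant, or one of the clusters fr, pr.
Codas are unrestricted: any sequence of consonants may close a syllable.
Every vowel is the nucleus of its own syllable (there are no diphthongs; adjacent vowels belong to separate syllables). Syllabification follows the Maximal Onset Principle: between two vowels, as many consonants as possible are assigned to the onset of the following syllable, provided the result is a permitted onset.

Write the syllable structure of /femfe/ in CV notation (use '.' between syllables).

The vowels are e, e — 2 nuclei, so 2 syllables.
Between /e/ (V1) and /e/ (V2): /mf/ splits as /m/ + /f/ (/f/ is the longest suffix that is a licit onset).
Result: fem.fe.
Mapping each syllable to C/V: /fem/ → CVC, /fe/ → CV.

CVC.CV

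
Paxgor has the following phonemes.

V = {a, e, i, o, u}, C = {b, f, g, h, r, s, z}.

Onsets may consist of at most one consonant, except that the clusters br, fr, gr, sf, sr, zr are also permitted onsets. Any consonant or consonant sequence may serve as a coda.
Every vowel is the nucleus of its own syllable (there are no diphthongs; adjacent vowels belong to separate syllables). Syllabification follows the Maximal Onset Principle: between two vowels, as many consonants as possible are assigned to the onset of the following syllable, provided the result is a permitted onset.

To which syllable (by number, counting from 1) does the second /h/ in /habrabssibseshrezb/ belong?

4

Vowels present: a, a, i, e, e; each is a nucleus, giving 5 syllables.
V1 /a/ – V2 /a/: cluster /br/ — /br/ is itself a permitted onset, so the whole cluster goes right; preceding coda = ∅.
V2 /a/ – V3 /i/: /bss/; trying suffixes from longest down, /s/ is the first permitted one, so coda /bs/ | onset /s/.
V3 /i/ – V4 /e/: /bs/; trying suffixes from longest down, /s/ is the first permitted one, so coda /b/ | onset /s/.
V4 /e/ – V5 /e/: /shr/; trying suffixes from longest down, /r/ is the first permitted one, so coda /sh/ | onset /r/.
Putting it together: ha.brabs.sib.sesh.rezb.
The second /h/ is in the coda of syllable 4 (/sesh/).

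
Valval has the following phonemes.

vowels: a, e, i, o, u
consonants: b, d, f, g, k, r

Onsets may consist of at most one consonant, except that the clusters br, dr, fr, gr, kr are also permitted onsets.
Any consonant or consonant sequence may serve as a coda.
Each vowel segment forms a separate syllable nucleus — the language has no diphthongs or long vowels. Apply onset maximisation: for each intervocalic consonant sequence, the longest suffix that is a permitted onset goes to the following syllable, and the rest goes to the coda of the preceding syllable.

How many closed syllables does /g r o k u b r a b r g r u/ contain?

1

Nuclei (vowels): o, u, a, u → 4 syllables.
V1 /o/ – V2 /u/: just /k/ — single C goes to the following onset.
V2 /u/ – V3 /a/: /br/ is a licit onset in full, so it all attaches to the next syllable.
V3 /a/ – V4 /u/: /brgr/ splits as /br/ + /gr/ (/gr/ is the longest suffix that is a licit onset).
So the parse is gro.ku.brabr.gru.
Classifying each syllable: /gro/ (open), /ku/ (open), /brabr/ (closed), /gru/ (open).
Closed syllables: 1.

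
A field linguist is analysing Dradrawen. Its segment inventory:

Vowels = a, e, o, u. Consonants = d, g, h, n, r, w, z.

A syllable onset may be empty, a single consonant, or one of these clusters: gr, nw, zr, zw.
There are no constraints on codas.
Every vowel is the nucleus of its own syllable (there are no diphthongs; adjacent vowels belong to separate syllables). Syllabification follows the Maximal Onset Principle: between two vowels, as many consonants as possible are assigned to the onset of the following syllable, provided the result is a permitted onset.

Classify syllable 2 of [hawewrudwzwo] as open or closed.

closed

The vowels are a, e, u, o — 4 nuclei, so 4 syllables.
V1 /a/ – V2 /e/: just /w/ — single C goes to the following onset.
V2 /e/ – V3 /u/: /wr/; trying suffixes from longest down, /r/ is the first permitted one, so coda /w/ | onset /r/.
V3 /u/ – V4 /o/: /dwzw/ splits as /dw/ + /zw/ (/zw/ is the longest suffix that is a licit onset).
Result: ha.wew.rudw.zwo.
Syllable 2 is /wew/ with coda /w/, so it is closed.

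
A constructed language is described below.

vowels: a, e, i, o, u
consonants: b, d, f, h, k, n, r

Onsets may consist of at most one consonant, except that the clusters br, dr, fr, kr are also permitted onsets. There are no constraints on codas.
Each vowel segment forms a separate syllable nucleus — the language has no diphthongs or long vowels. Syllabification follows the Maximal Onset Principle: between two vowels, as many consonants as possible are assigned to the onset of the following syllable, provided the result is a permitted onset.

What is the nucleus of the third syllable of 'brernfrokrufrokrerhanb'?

The vowels are e, o, u, o, e, a — 6 nuclei, so 6 syllables.
The third nucleus (vowel 3 from the left) is /u/.

u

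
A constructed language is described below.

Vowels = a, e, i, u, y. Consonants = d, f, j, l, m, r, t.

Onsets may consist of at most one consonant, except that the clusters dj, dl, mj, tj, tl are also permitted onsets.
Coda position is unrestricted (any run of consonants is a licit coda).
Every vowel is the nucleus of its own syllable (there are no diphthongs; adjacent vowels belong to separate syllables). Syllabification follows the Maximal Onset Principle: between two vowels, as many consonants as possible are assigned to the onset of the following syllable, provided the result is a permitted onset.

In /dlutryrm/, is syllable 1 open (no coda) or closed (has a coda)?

Nuclei (vowels): u, y → 2 syllables.
/u…y/ gap (V1→V2): /tr/ splits as /t/ + /r/ (/r/ is the longest suffix that is a licit onset).
Putting it together: dlut.ryrm.
Syllable 1 is /dlut/ with coda /t/, so it is closed.

closed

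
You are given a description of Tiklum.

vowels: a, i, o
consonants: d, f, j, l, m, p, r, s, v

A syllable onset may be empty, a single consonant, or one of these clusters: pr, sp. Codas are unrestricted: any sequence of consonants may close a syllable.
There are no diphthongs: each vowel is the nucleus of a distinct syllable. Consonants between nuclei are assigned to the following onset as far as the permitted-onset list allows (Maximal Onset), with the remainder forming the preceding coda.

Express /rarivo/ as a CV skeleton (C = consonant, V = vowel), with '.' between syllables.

Nuclei (vowels): a, i, o → 3 syllables.
/a…i/ gap (V1→V2): /r/ is a single consonant, so it becomes the next onset.
/i…o/ gap (V2→V3): /v/ is a single consonant, so it becomes the next onset.
Putting it together: ra.ri.vo.
Mapping each syllable to C/V: /ra/ → CV, /ri/ → CV, /vo/ → CV.

CV.CV.CV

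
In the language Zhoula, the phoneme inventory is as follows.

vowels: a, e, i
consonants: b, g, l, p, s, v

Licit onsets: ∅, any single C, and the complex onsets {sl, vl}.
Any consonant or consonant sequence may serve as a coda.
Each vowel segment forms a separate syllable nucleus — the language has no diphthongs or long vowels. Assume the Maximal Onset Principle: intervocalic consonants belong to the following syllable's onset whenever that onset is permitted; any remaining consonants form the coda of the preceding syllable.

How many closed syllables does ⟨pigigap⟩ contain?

1

The vowels are i, i, a — 3 nuclei, so 3 syllables.
/i…i/ gap (V1→V2): /g/ → onset of the next syllable (single consonants are always licit onsets).
/i…a/ gap (V2→V3): /g/ → onset of the next syllable (single consonants are always licit onsets).
Syllabification: pi.gi.gap.
Classifying each syllable: /pi/ (open), /gi/ (open), /gap/ (closed).
Closed syllables: 1.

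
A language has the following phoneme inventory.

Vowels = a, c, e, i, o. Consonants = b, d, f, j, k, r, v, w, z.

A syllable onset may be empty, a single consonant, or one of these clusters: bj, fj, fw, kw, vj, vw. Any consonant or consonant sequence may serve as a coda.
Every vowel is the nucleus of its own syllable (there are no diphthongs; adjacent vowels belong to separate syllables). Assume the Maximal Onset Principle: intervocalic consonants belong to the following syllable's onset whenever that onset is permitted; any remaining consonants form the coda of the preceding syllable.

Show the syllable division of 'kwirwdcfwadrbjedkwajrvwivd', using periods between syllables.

kwirw.dc.fwadr.bjed.kwajr.vwivd

Vowels present: i, c, a, e, a, i; each is a nucleus, giving 6 syllables.
V1 /i/ – V2 /c/: /rwd/; trying suffixes from longest down, /d/ is the first permitted one, so coda /rw/ | onset /d/.
V2 /c/ – V3 /a/: /fw/ — entire cluster is a permitted onset → onset /fw/, coda ∅.
V3 /a/ – V4 /e/: /drbj/ — longest licit onset from the right is /bj/, leaving /dr/ as coda.
V4 /e/ – V5 /a/: /dkw/ — longest licit onset from the right is /kw/, leaving /d/ as coda.
V5 /a/ – V6 /i/: /jrvw/ — longest licit onset from the right is /vw/, leaving /jr/ as coda.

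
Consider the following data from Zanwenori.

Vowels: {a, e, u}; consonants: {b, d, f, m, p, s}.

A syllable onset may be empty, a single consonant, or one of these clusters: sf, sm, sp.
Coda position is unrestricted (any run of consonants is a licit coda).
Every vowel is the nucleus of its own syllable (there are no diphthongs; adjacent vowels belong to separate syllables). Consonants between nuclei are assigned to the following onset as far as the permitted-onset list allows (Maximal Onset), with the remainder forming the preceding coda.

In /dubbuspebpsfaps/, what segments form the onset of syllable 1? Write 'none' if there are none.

Nuclei (vowels): u, u, e, a → 4 syllables.
/u…u/ gap (V1→V2): cluster /bb/ — the longest permitted-onset suffix is /b/; onset = /b/, preceding coda = /b/.
/u…e/ gap (V2→V3): /sp/ — entire cluster is a permitted onset → onset /sp/, coda ∅.
/e…a/ gap (V3→V4): cluster /bpsf/ — the longest permitted-onset suffix is /sf/; onset = /sf/, preceding coda = /bp/.
Putting it together: dub.bu.spebp.sfaps.
Syllable 1 is /dub/: onset /d/, nucleus /u/, coda /b/.

d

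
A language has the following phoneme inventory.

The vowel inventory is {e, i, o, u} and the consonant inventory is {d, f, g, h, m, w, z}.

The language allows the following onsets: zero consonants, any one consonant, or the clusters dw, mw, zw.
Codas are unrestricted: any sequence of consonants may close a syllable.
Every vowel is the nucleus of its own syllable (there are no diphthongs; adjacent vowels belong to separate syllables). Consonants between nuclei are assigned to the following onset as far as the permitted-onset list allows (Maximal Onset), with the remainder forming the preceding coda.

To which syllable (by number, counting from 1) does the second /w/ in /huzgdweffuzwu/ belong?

4

The vowels are u, e, u, u — 4 nuclei, so 4 syllables.
V1 /u/ – V2 /e/: cluster /zgdw/ — the longest permitted-onset suffix is /dw/; onset = /dw/, preceding coda = /zg/.
V2 /e/ – V3 /u/: /ff/; trying suffixes from longest down, /f/ is the first permitted one, so coda /f/ | onset /f/.
V3 /u/ – V4 /u/: /zw/ is a licit onset in full, so it all attaches to the next syllable.
Result: huzg.dwef.fu.zwu.
The second /w/ is in the onset of syllable 4 (/zwu/).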